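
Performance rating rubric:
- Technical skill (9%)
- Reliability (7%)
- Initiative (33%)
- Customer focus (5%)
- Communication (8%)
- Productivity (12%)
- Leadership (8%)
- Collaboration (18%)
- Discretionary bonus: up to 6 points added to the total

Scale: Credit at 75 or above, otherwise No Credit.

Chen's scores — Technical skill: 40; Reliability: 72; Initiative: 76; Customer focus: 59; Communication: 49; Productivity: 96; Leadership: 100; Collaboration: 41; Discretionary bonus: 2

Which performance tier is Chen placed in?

Weighted total:
  Technical skill 40 × 0.09 = 3.6
  Reliability 72 × 0.07 = 5.04
  Initiative 76 × 0.33 = 25.08
  Customer focus 59 × 0.05 = 2.95
  Communication 49 × 0.08 = 3.92
  Productivity 96 × 0.12 = 11.52
  Leadership 100 × 0.08 = 8
  Collaboration 41 × 0.18 = 7.38
Sum = 67.49
Discretionary bonus: 67.49 + 2 = 69.49
69.49 < 75 → No Credit

No Credit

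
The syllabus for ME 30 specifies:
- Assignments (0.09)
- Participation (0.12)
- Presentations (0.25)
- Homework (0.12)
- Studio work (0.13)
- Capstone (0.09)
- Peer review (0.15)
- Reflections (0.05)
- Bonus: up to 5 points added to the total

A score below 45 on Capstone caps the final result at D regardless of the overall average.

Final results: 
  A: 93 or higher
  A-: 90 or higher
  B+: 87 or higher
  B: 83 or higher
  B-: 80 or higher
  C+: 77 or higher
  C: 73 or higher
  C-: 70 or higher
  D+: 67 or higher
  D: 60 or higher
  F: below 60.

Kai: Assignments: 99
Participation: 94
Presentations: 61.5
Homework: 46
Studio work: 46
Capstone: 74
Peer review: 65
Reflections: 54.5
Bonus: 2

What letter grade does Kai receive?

D+

Capstone score 74 ≥ 45: minimum met.
Weighted total:
  Assignments 99 × 0.09 = 8.91
  Participation 94 × 0.12 = 11.28
  Presentations 61.5 × 0.25 = 15.375
  Homework 46 × 0.12 = 5.52
  Studio work 46 × 0.13 = 5.98
  Capstone 74 × 0.09 = 6.66
  Peer review 65 × 0.15 = 9.75
  Reflections 54.5 × 0.05 = 2.725
Sum = 66.2
Bonus: 66.2 + 2 = 68.2
68.2 is ≥ 67 and < 70 → D+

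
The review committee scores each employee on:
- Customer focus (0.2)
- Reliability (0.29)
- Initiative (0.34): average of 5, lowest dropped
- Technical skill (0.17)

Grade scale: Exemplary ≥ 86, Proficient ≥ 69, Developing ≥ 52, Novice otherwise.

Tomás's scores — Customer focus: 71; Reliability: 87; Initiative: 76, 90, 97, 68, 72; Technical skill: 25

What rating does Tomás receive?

Proficient

Initiative: drop 68 → average of remaining 4 = 335/4 = 83.75
Weighted total:
  Customer focus 71 × 0.2 = 14.2
  Reliability 87 × 0.29 = 25.23
  Initiative 83.75 × 0.34 = 28.475
  Technical skill 25 × 0.17 = 4.25
Sum = 72.155
72.155 is ≥ 69 and < 86 → Proficient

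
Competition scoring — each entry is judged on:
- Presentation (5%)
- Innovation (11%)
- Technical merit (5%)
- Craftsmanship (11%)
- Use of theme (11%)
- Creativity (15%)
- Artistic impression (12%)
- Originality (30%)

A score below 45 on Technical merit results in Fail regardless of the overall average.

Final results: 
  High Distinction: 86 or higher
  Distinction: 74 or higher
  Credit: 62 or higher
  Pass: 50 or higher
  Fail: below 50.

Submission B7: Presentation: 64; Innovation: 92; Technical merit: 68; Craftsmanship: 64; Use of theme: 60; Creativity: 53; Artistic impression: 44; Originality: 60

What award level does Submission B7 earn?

Pass

Technical merit score 68 ≥ 45: minimum met.
Weighted total:
  Presentation 64 × 0.05 = 3.2
  Innovation 92 × 0.11 = 10.12
  Technical merit 68 × 0.05 = 3.4
  Craftsmanship 64 × 0.11 = 7.04
  Use of theme 60 × 0.11 = 6.6
  Creativity 53 × 0.15 = 7.95
  Artistic impression 44 × 0.12 = 5.28
  Originality 60 × 0.3 = 18
Sum = 61.59
61.59 is ≥ 50 and < 62 → Pass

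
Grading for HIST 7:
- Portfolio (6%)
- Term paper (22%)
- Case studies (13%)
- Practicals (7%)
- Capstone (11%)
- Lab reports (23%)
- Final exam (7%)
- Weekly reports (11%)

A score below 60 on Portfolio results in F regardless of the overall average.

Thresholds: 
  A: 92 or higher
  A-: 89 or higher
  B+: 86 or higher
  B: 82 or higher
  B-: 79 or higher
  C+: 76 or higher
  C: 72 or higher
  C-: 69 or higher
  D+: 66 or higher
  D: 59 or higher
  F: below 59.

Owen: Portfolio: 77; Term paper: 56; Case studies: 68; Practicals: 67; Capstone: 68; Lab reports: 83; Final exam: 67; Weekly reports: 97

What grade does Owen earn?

C

Portfolio score 77 ≥ 60: minimum met.
Weighted total:
  Portfolio 77 × 0.06 = 4.62
  Term paper 56 × 0.22 = 12.32
  Case studies 68 × 0.13 = 8.84
  Practicals 67 × 0.07 = 4.69
  Capstone 68 × 0.11 = 7.48
  Lab reports 83 × 0.23 = 19.09
  Final exam 67 × 0.07 = 4.69
  Weekly reports 97 × 0.11 = 10.67
Sum = 72.4
72.4 is ≥ 72 and < 76 → C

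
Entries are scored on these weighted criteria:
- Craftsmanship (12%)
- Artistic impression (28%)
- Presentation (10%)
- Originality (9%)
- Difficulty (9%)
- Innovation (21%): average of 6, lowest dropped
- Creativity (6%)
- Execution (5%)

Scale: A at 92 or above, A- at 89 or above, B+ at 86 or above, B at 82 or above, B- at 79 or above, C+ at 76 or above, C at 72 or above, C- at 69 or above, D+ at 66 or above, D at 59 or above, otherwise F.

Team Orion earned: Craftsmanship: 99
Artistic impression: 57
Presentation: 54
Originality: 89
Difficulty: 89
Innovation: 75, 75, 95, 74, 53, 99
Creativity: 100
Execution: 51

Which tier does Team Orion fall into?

Innovation: drop 53 → average of remaining 5 = 418/5 = 83.6
Weighted total:
  Craftsmanship 99 × 0.12 = 11.88
  Artistic impression 57 × 0.28 = 15.96
  Presentation 54 × 0.1 = 5.4
  Originality 89 × 0.09 = 8.01
  Difficulty 89 × 0.09 = 8.01
  Innovation 83.6 × 0.21 = 17.556
  Creativity 100 × 0.06 = 6
  Execution 51 × 0.05 = 2.55
Sum = 75.366
75.366 is ≥ 72 and < 76 → C

C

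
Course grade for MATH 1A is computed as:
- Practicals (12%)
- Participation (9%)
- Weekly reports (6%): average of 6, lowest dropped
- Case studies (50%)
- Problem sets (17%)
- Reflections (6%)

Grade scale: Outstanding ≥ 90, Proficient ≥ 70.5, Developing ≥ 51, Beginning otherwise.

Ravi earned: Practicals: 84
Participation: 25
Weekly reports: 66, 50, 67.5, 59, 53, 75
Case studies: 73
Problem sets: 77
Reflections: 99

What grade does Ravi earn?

Weekly reports: drop 50 → average of remaining 5 = 320.5/5 = 64.1
Weighted total:
  Practicals 84 × 0.12 = 10.08
  Participation 25 × 0.09 = 2.25
  Weekly reports 64.1 × 0.06 = 3.846
  Case studies 73 × 0.5 = 36.5
  Problem sets 77 × 0.17 = 13.09
  Reflections 99 × 0.06 = 5.94
Sum = 71.706
71.706 is ≥ 70.5 and < 90 → Proficient

Proficient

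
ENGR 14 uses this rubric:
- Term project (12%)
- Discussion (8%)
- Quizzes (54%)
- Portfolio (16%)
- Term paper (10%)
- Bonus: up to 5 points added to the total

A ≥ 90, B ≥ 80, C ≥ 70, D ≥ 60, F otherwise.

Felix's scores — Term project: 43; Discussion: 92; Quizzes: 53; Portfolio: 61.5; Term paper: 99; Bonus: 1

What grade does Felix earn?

Weighted total:
  Term project 43 × 0.12 = 5.16
  Discussion 92 × 0.08 = 7.36
  Quizzes 53 × 0.54 = 28.62
  Portfolio 61.5 × 0.16 = 9.84
  Term paper 99 × 0.1 = 9.9
Sum = 60.88
Bonus: 60.88 + 1 = 61.88
61.88 is ≥ 60 and < 70 → D

D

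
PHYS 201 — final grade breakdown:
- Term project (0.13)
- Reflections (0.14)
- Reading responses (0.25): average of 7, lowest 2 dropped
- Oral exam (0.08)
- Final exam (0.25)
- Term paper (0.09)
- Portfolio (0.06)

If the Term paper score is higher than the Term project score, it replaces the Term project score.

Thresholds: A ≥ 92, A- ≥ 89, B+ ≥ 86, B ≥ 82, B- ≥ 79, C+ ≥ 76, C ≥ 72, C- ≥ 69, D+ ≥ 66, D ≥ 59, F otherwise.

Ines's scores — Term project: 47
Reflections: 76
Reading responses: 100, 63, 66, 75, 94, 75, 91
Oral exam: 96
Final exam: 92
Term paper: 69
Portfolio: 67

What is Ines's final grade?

Reading responses: drop 63, 66 → average of remaining 5 = 435/5 = 87
Term paper (69) > Term project (47), so Term project counts as 69.
Weighted total:
  Term project 69 × 0.13 = 8.97
  Reflections 76 × 0.14 = 10.64
  Reading responses 87 × 0.25 = 21.75
  Oral exam 96 × 0.08 = 7.68
  Final exam 92 × 0.25 = 23
  Term paper 69 × 0.09 = 6.21
  Portfolio 67 × 0.06 = 4.02
Sum = 82.27
82.27 is ≥ 82 and < 86 → B

B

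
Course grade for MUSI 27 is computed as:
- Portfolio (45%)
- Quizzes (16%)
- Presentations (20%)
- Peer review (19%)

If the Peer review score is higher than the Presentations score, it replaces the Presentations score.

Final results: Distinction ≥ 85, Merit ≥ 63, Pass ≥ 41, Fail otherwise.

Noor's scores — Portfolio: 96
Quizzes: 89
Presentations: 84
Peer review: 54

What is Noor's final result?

Peer review (54) ≤ Presentations (84), so Presentations stays at 84.
Weighted total:
  Portfolio 96 × 0.45 = 43.2
  Quizzes 89 × 0.16 = 14.24
  Presentations 84 × 0.2 = 16.8
  Peer review 54 × 0.19 = 10.26
Sum = 84.5
84.5 is ≥ 63 and < 85 → Merit

Merit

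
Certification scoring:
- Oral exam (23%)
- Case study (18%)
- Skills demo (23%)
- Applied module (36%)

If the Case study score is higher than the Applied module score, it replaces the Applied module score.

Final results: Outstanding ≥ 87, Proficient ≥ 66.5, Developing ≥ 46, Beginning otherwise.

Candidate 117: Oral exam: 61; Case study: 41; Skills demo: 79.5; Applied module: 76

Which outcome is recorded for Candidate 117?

Case study (41) ≤ Applied module (76), so Applied module stays at 76.
Weighted total:
  Oral exam 61 × 0.23 = 14.03
  Case study 41 × 0.18 = 7.38
  Skills demo 79.5 × 0.23 = 18.285
  Applied module 76 × 0.36 = 27.36
Sum = 67.055
67.055 is ≥ 66.5 and < 87 → Proficient

Proficient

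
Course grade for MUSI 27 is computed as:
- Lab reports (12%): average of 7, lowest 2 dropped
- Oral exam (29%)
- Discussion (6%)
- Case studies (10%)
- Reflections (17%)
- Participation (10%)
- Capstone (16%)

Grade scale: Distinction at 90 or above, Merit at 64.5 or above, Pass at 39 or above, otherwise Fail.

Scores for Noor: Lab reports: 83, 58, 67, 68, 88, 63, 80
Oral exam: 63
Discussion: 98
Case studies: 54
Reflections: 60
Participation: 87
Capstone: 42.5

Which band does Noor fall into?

Lab reports: drop 58, 63 → average of remaining 5 = 386/5 = 77.2
Weighted total:
  Lab reports 77.2 × 0.12 = 9.264
  Oral exam 63 × 0.29 = 18.27
  Discussion 98 × 0.06 = 5.88
  Case studies 54 × 0.1 = 5.4
  Reflections 60 × 0.17 = 10.2
  Participation 87 × 0.1 = 8.7
  Capstone 42.5 × 0.16 = 6.8
Sum = 64.514
64.514 is ≥ 64.5 and < 90 → Merit

Merit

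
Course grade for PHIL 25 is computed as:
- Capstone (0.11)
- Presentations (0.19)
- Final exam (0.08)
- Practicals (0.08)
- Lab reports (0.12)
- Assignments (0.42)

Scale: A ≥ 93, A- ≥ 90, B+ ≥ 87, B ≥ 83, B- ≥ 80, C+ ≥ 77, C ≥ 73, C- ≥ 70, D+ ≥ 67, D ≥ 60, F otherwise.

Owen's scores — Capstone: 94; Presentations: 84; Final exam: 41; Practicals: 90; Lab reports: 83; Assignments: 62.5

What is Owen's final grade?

C-

Weighted total:
  Capstone 94 × 0.11 = 10.34
  Presentations 84 × 0.19 = 15.96
  Final exam 41 × 0.08 = 3.28
  Practicals 90 × 0.08 = 7.2
  Lab reports 83 × 0.12 = 9.96
  Assignments 62.5 × 0.42 = 26.25
Sum = 72.99
72.99 is ≥ 70 and < 73 → C-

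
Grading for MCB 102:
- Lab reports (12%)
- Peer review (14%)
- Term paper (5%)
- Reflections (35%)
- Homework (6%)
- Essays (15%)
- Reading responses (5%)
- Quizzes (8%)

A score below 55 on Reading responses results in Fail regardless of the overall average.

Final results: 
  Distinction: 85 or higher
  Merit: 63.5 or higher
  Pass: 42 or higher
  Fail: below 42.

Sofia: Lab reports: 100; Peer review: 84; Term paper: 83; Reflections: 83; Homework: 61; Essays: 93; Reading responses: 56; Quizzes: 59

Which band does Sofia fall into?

Reading responses score 56 ≥ 55: minimum met.
Weighted total:
  Lab reports 100 × 0.12 = 12
  Peer review 84 × 0.14 = 11.76
  Term paper 83 × 0.05 = 4.15
  Reflections 83 × 0.35 = 29.05
  Homework 61 × 0.06 = 3.66
  Essays 93 × 0.15 = 13.95
  Reading responses 56 × 0.05 = 2.8
  Quizzes 59 × 0.08 = 4.72
Sum = 82.09
82.09 is ≥ 63.5 and < 85 → Merit

Merit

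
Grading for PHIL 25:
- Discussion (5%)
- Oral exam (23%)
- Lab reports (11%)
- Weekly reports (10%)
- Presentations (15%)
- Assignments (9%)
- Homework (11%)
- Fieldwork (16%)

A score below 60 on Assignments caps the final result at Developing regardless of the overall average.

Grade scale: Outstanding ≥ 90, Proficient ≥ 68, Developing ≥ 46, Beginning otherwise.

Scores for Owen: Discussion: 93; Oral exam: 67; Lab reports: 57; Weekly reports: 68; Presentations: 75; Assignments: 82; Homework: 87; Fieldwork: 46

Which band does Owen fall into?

Proficient

Assignments score 82 ≥ 60: minimum met.
Weighted total:
  Discussion 93 × 0.05 = 4.65
  Oral exam 67 × 0.23 = 15.41
  Lab reports 57 × 0.11 = 6.27
  Weekly reports 68 × 0.1 = 6.8
  Presentations 75 × 0.15 = 11.25
  Assignments 82 × 0.09 = 7.38
  Homework 87 × 0.11 = 9.57
  Fieldwork 46 × 0.16 = 7.36
Sum = 68.69
68.69 is ≥ 68 and < 90 → Proficient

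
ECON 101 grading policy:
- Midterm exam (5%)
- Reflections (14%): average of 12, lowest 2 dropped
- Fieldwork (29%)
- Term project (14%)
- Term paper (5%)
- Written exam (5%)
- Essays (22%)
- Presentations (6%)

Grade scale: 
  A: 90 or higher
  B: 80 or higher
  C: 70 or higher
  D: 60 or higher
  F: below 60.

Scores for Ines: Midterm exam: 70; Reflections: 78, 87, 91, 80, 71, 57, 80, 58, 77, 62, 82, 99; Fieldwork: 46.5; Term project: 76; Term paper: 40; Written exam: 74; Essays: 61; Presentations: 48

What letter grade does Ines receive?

Reflections: drop 57, 58 → average of remaining 10 = 807/10 = 80.7
Weighted total:
  Midterm exam 70 × 0.05 = 3.5
  Reflections 80.7 × 0.14 = 11.298
  Fieldwork 46.5 × 0.29 = 13.485
  Term project 76 × 0.14 = 10.64
  Term paper 40 × 0.05 = 2
  Written exam 74 × 0.05 = 3.7
  Essays 61 × 0.22 = 13.42
  Presentations 48 × 0.06 = 2.88
Sum = 60.923
60.923 is ≥ 60 and < 70 → D

D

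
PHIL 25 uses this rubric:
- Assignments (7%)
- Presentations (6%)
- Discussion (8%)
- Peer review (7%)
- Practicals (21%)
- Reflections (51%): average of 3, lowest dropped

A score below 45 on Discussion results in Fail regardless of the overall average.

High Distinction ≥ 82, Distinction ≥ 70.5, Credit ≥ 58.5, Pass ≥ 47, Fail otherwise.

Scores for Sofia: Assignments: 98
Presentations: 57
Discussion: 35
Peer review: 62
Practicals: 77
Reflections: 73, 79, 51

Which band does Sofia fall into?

Reflections: drop 51 → average of remaining 2 = 152/2 = 76
Discussion score 35 < 45: minimum not met.
Weighted total:
  Assignments 98 × 0.07 = 6.86
  Presentations 57 × 0.06 = 3.42
  Discussion 35 × 0.08 = 2.8
  Peer review 62 × 0.07 = 4.34
  Practicals 77 × 0.21 = 16.17
  Reflections 76 × 0.51 = 38.76
Sum = 72.35
Because the Discussion minimum was not met, the result is Fail.

Fail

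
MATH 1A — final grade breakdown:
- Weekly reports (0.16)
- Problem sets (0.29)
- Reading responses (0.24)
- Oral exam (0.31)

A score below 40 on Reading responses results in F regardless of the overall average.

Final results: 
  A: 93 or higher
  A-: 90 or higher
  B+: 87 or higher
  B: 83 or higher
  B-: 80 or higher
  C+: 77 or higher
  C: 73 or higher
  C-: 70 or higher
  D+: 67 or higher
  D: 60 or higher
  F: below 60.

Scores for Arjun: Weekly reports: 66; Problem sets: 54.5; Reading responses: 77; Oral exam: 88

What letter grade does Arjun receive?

Reading responses score 77 ≥ 40: minimum met.
Weighted total:
  Weekly reports 66 × 0.16 = 10.56
  Problem sets 54.5 × 0.29 = 15.805
  Reading responses 77 × 0.24 = 18.48
  Oral exam 88 × 0.31 = 27.28
Sum = 72.125
72.125 is ≥ 70 and < 73 → C-

C-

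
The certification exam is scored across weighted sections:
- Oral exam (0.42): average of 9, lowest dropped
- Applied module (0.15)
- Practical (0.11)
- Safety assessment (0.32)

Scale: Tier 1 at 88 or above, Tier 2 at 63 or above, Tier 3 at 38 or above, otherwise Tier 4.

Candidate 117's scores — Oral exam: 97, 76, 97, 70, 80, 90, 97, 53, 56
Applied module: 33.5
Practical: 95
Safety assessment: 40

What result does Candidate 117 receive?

Tier 2

Oral exam: drop 53 → average of remaining 8 = 663/8 = 82.875
Weighted total:
  Oral exam 82.875 × 0.42 = 34.8075
  Applied module 33.5 × 0.15 = 5.025
  Practical 95 × 0.11 = 10.45
  Safety assessment 40 × 0.32 = 12.8
Sum = 63.0825
63.0825 is ≥ 63 and < 88 → Tier 2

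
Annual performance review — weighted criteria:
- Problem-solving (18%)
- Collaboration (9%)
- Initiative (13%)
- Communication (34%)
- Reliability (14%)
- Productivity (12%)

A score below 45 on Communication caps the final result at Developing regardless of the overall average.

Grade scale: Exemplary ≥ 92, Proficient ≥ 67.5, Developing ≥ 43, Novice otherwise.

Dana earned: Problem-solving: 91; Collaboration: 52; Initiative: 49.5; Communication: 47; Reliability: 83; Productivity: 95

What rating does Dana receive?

Communication score 47 ≥ 45: minimum met.
Weighted total:
  Problem-solving 91 × 0.18 = 16.38
  Collaboration 52 × 0.09 = 4.68
  Initiative 49.5 × 0.13 = 6.435
  Communication 47 × 0.34 = 15.98
  Reliability 83 × 0.14 = 11.62
  Productivity 95 × 0.12 = 11.4
Sum = 66.495
66.495 is ≥ 43 and < 67.5 → Developing

Developing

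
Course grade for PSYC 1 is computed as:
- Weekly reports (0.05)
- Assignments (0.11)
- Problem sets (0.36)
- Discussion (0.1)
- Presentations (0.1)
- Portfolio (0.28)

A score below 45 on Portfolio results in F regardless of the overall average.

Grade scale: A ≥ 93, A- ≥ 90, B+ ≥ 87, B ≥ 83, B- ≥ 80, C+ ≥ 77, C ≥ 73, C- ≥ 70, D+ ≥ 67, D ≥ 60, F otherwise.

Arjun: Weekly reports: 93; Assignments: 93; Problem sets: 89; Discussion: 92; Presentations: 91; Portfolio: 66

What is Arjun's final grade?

Portfolio score 66 ≥ 45: minimum met.
Weighted total:
  Weekly reports 93 × 0.05 = 4.65
  Assignments 93 × 0.11 = 10.23
  Problem sets 89 × 0.36 = 32.04
  Discussion 92 × 0.1 = 9.2
  Presentations 91 × 0.1 = 9.1
  Portfolio 66 × 0.28 = 18.48
Sum = 83.7
83.7 is ≥ 83 and < 87 → B

B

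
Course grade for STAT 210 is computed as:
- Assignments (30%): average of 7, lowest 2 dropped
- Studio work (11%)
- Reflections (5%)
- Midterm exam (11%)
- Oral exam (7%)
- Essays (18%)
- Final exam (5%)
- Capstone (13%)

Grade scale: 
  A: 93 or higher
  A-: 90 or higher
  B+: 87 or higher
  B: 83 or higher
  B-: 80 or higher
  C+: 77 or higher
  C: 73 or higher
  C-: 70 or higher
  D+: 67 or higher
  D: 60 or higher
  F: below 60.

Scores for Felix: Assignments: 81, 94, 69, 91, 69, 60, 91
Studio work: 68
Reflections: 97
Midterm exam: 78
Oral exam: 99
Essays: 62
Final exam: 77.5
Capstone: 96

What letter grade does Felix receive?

Assignments: drop 60, 69 → average of remaining 5 = 426/5 = 85.2
Weighted total:
  Assignments 85.2 × 0.3 = 25.56
  Studio work 68 × 0.11 = 7.48
  Reflections 97 × 0.05 = 4.85
  Midterm exam 78 × 0.11 = 8.58
  Oral exam 99 × 0.07 = 6.93
  Essays 62 × 0.18 = 11.16
  Final exam 77.5 × 0.05 = 3.875
  Capstone 96 × 0.13 = 12.48
Sum = 80.915
80.915 is ≥ 80 and < 83 → B-

B-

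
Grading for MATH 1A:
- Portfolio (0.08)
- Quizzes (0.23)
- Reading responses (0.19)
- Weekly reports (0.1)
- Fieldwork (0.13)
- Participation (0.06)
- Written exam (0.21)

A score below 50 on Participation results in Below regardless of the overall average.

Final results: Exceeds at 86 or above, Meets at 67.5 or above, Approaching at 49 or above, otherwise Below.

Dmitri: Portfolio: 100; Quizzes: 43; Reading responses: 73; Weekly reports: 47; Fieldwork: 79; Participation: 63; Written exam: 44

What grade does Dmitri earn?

Approaching

Participation score 63 ≥ 50: minimum met.
Weighted total:
  Portfolio 100 × 0.08 = 8
  Quizzes 43 × 0.23 = 9.89
  Reading responses 73 × 0.19 = 13.87
  Weekly reports 47 × 0.1 = 4.7
  Fieldwork 79 × 0.13 = 10.27
  Participation 63 × 0.06 = 3.78
  Written exam 44 × 0.21 = 9.24
Sum = 59.75
59.75 is ≥ 49 and < 67.5 → Approaching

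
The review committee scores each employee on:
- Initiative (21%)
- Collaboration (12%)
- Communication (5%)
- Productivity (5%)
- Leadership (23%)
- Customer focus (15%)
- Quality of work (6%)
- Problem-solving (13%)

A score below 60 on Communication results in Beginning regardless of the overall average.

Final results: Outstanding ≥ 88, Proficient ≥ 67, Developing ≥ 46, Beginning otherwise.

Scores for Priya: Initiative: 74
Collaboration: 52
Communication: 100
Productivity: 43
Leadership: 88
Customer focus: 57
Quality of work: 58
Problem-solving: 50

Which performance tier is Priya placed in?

Proficient

Communication score 100 ≥ 60: minimum met.
Weighted total:
  Initiative 74 × 0.21 = 15.54
  Collaboration 52 × 0.12 = 6.24
  Communication 100 × 0.05 = 5
  Productivity 43 × 0.05 = 2.15
  Leadership 88 × 0.23 = 20.24
  Customer focus 57 × 0.15 = 8.55
  Quality of work 58 × 0.06 = 3.48
  Problem-solving 50 × 0.13 = 6.5
Sum = 67.7
67.7 is ≥ 67 and < 88 → Proficient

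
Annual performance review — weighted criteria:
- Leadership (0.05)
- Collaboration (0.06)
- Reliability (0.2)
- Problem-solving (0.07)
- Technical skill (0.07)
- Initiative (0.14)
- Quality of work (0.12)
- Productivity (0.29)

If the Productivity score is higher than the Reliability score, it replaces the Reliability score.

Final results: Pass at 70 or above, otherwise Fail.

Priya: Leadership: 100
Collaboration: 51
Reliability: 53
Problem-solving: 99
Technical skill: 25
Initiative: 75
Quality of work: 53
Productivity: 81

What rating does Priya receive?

Pass

Productivity (81) > Reliability (53), so Reliability counts as 81.
Weighted total:
  Leadership 100 × 0.05 = 5
  Collaboration 51 × 0.06 = 3.06
  Reliability 81 × 0.2 = 16.2
  Problem-solving 99 × 0.07 = 6.93
  Technical skill 25 × 0.07 = 1.75
  Initiative 75 × 0.14 = 10.5
  Quality of work 53 × 0.12 = 6.36
  Productivity 81 × 0.29 = 23.49
Sum = 73.29
73.29 ≥ 70 → Pass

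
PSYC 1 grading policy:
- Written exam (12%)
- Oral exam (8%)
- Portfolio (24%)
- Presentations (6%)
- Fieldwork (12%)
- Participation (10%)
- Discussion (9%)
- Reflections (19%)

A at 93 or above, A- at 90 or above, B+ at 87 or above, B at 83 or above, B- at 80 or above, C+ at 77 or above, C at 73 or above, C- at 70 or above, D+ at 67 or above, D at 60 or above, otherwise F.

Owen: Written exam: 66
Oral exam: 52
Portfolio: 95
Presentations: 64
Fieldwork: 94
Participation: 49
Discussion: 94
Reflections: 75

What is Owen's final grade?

Weighted total:
  Written exam 66 × 0.12 = 7.92
  Oral exam 52 × 0.08 = 4.16
  Portfolio 95 × 0.24 = 22.8
  Presentations 64 × 0.06 = 3.84
  Fieldwork 94 × 0.12 = 11.28
  Participation 49 × 0.1 = 4.9
  Discussion 94 × 0.09 = 8.46
  Reflections 75 × 0.19 = 14.25
Sum = 77.61
77.61 is ≥ 77 and < 80 → C+

C+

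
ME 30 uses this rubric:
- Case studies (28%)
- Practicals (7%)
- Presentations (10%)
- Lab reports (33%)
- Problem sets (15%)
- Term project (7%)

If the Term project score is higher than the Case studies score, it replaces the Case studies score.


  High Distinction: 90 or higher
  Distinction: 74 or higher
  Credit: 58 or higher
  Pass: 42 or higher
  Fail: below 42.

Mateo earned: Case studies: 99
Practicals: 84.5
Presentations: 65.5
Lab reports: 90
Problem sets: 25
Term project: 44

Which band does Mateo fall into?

Term project (44) ≤ Case studies (99), so Case studies stays at 99.
Weighted total:
  Case studies 99 × 0.28 = 27.72
  Practicals 84.5 × 0.07 = 5.915
  Presentations 65.5 × 0.1 = 6.55
  Lab reports 90 × 0.33 = 29.7
  Problem sets 25 × 0.15 = 3.75
  Term project 44 × 0.07 = 3.08
Sum = 76.715
76.715 is ≥ 74 and < 90 → Distinction

Distinction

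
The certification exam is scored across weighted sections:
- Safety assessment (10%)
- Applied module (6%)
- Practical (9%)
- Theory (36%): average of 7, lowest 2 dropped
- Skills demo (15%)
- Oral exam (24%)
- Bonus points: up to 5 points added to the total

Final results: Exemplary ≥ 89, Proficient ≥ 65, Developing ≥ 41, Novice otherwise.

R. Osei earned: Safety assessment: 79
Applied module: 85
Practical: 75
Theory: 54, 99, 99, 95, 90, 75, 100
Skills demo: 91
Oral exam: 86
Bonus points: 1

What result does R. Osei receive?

Exemplary

Theory: drop 54, 75 → average of remaining 5 = 483/5 = 96.6
Weighted total:
  Safety assessment 79 × 0.1 = 7.9
  Applied module 85 × 0.06 = 5.1
  Practical 75 × 0.09 = 6.75
  Theory 96.6 × 0.36 = 34.776
  Skills demo 91 × 0.15 = 13.65
  Oral exam 86 × 0.24 = 20.64
Sum = 88.816
Bonus points: 88.816 + 1 = 89.816
89.816 ≥ 89 → Exemplary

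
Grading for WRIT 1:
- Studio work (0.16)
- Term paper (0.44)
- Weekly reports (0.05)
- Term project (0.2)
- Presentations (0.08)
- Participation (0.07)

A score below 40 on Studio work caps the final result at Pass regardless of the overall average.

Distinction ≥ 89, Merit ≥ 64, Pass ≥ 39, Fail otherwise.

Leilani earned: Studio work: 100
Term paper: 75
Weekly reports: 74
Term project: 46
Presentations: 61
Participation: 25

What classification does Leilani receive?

Merit

Studio work score 100 ≥ 40: minimum met.
Weighted total:
  Studio work 100 × 0.16 = 16
  Term paper 75 × 0.44 = 33
  Weekly reports 74 × 0.05 = 3.7
  Term project 46 × 0.2 = 9.2
  Presentations 61 × 0.08 = 4.88
  Participation 25 × 0.07 = 1.75
Sum = 68.53
68.53 is ≥ 64 and < 89 → Merit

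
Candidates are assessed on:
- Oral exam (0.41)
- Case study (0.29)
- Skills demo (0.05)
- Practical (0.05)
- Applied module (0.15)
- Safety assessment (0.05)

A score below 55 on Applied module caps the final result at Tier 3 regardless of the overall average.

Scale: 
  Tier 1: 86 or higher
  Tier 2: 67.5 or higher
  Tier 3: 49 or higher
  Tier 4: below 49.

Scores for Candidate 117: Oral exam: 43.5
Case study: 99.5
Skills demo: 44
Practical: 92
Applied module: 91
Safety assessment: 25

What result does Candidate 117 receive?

Tier 2

Applied module score 91 ≥ 55: minimum met.
Weighted total:
  Oral exam 43.5 × 0.41 = 17.835
  Case study 99.5 × 0.29 = 28.855
  Skills demo 44 × 0.05 = 2.2
  Practical 92 × 0.05 = 4.6
  Applied module 91 × 0.15 = 13.65
  Safety assessment 25 × 0.05 = 1.25
Sum = 68.39
68.39 is ≥ 67.5 and < 86 → Tier 2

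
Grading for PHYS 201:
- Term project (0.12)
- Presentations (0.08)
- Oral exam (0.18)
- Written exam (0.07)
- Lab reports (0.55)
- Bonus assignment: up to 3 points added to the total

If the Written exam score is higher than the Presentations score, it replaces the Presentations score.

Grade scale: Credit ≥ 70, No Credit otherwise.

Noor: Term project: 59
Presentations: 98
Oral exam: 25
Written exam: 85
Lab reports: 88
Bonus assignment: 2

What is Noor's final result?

Credit

Written exam (85) ≤ Presentations (98), so Presentations stays at 98.
Weighted total:
  Term project 59 × 0.12 = 7.08
  Presentations 98 × 0.08 = 7.84
  Oral exam 25 × 0.18 = 4.5
  Written exam 85 × 0.07 = 5.95
  Lab reports 88 × 0.55 = 48.4
Sum = 73.77
Bonus assignment: 73.77 + 2 = 75.77
75.77 ≥ 70 → Credit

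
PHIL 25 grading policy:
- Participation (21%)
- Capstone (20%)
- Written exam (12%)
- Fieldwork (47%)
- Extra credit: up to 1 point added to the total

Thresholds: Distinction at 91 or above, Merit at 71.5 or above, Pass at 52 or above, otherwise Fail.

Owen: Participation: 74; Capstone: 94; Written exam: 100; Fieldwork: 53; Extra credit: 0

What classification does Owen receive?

Pass

Weighted total:
  Participation 74 × 0.21 = 15.54
  Capstone 94 × 0.2 = 18.8
  Written exam 100 × 0.12 = 12
  Fieldwork 53 × 0.47 = 24.91
Sum = 71.25
Extra credit: 71.25 + 0 = 71.25
71.25 is ≥ 52 and < 71.5 → Pass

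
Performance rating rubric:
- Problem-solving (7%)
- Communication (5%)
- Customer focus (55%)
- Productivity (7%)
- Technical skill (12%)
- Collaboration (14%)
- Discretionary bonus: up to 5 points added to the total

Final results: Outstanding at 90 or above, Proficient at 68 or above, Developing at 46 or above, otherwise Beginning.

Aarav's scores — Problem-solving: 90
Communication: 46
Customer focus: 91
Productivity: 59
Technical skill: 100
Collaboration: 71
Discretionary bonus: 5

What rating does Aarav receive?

Weighted total:
  Problem-solving 90 × 0.07 = 6.3
  Communication 46 × 0.05 = 2.3
  Customer focus 91 × 0.55 = 50.05
  Productivity 59 × 0.07 = 4.13
  Technical skill 100 × 0.12 = 12
  Collaboration 71 × 0.14 = 9.94
Sum = 84.72
Discretionary bonus: 84.72 + 5 = 89.72
89.72 is ≥ 68 and < 90 → Proficient

Proficient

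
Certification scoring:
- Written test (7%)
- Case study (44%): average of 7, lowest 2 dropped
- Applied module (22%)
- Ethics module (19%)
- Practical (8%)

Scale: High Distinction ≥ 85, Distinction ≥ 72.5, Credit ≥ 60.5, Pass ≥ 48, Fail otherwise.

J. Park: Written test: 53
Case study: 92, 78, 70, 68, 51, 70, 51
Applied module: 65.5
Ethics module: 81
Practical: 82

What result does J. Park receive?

Case study: drop 51, 51 → average of remaining 5 = 378/5 = 75.6
Weighted total:
  Written test 53 × 0.07 = 3.71
  Case study 75.6 × 0.44 = 33.264
  Applied module 65.5 × 0.22 = 14.41
  Ethics module 81 × 0.19 = 15.39
  Practical 82 × 0.08 = 6.56
Sum = 73.334
73.334 is ≥ 72.5 and < 85 → Distinction

Distinction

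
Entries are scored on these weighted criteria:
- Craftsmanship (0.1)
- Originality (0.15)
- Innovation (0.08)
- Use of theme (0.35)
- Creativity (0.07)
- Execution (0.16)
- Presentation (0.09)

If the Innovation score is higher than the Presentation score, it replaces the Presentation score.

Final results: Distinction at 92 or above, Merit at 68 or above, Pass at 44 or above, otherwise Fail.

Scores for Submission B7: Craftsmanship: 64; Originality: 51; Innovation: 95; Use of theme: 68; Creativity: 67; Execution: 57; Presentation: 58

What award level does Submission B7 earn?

Innovation (95) > Presentation (58), so Presentation counts as 95.
Weighted total:
  Craftsmanship 64 × 0.1 = 6.4
  Originality 51 × 0.15 = 7.65
  Innovation 95 × 0.08 = 7.6
  Use of theme 68 × 0.35 = 23.8
  Creativity 67 × 0.07 = 4.69
  Execution 57 × 0.16 = 9.12
  Presentation 95 × 0.09 = 8.55
Sum = 67.81
67.81 is ≥ 44 and < 68 → Pass

Pass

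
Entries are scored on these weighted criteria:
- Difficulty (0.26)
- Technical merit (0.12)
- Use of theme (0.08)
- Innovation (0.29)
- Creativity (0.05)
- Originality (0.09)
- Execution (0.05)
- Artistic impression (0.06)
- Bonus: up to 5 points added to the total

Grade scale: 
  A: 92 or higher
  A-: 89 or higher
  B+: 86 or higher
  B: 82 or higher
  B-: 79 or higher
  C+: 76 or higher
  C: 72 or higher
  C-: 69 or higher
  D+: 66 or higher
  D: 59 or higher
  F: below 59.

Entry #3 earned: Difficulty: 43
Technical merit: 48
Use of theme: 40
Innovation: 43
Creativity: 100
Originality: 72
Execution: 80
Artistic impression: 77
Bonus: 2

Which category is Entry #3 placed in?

Weighted total:
  Difficulty 43 × 0.26 = 11.18
  Technical merit 48 × 0.12 = 5.76
  Use of theme 40 × 0.08 = 3.2
  Innovation 43 × 0.29 = 12.47
  Creativity 100 × 0.05 = 5
  Originality 72 × 0.09 = 6.48
  Execution 80 × 0.05 = 4
  Artistic impression 77 × 0.06 = 4.62
Sum = 52.71
Bonus: 52.71 + 2 = 54.71
54.71 < 59 → F

F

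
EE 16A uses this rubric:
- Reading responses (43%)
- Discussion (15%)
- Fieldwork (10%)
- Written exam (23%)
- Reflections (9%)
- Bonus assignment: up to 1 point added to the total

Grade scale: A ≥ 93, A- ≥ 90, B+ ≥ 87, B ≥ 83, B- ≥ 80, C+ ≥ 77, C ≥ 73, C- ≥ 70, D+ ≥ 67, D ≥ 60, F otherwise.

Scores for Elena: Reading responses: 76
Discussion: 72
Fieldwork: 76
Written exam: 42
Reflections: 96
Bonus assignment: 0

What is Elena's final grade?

Weighted total:
  Reading responses 76 × 0.43 = 32.68
  Discussion 72 × 0.15 = 10.8
  Fieldwork 76 × 0.1 = 7.6
  Written exam 42 × 0.23 = 9.66
  Reflections 96 × 0.09 = 8.64
Sum = 69.38
Bonus assignment: 69.38 + 0 = 69.38
69.38 is ≥ 67 and < 70 → D+

D+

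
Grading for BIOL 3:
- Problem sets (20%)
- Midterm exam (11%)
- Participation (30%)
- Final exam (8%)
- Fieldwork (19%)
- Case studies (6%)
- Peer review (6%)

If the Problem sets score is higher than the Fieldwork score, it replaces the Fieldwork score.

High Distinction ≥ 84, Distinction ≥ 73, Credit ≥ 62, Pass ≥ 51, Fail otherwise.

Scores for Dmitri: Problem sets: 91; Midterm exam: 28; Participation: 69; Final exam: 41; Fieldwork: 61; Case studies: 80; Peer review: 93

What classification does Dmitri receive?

Credit

Problem sets (91) > Fieldwork (61), so Fieldwork counts as 91.
Weighted total:
  Problem sets 91 × 0.2 = 18.2
  Midterm exam 28 × 0.11 = 3.08
  Participation 69 × 0.3 = 20.7
  Final exam 41 × 0.08 = 3.28
  Fieldwork 91 × 0.19 = 17.29
  Case studies 80 × 0.06 = 4.8
  Peer review 93 × 0.06 = 5.58
Sum = 72.93
72.93 is ≥ 62 and < 73 → Credit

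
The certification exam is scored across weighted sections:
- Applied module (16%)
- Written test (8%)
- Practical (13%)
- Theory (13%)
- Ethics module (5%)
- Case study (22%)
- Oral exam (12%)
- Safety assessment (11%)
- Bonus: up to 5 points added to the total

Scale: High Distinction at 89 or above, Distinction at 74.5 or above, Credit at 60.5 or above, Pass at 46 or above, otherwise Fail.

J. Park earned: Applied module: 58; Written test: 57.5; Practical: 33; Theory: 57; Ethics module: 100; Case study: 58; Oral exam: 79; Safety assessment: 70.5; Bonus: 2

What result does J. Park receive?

Credit

Weighted total:
  Applied module 58 × 0.16 = 9.28
  Written test 57.5 × 0.08 = 4.6
  Practical 33 × 0.13 = 4.29
  Theory 57 × 0.13 = 7.41
  Ethics module 100 × 0.05 = 5
  Case study 58 × 0.22 = 12.76
  Oral exam 79 × 0.12 = 9.48
  Safety assessment 70.5 × 0.11 = 7.755
Sum = 60.575
Bonus: 60.575 + 2 = 62.575
62.575 is ≥ 60.5 and < 74.5 → Credit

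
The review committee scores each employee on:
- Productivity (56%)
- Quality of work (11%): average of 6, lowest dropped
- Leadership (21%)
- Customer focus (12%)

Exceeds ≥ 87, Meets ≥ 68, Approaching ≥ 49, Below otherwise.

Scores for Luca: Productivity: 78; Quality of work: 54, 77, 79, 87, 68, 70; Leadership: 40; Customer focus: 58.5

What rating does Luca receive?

Quality of work: drop 54 → average of remaining 5 = 381/5 = 76.2
Weighted total:
  Productivity 78 × 0.56 = 43.68
  Quality of work 76.2 × 0.11 = 8.382
  Leadership 40 × 0.21 = 8.4
  Customer focus 58.5 × 0.12 = 7.02
Sum = 67.482
67.482 is ≥ 49 and < 68 → Approaching

Approaching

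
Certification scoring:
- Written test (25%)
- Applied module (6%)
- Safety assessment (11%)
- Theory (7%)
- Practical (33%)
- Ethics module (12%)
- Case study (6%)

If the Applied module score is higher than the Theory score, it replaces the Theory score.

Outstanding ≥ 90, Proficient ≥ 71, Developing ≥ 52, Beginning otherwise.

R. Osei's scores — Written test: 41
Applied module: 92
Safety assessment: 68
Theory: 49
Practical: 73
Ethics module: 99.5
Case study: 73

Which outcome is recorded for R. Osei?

Applied module (92) > Theory (49), so Theory counts as 92.
Weighted total:
  Written test 41 × 0.25 = 10.25
  Applied module 92 × 0.06 = 5.52
  Safety assessment 68 × 0.11 = 7.48
  Theory 92 × 0.07 = 6.44
  Practical 73 × 0.33 = 24.09
  Ethics module 99.5 × 0.12 = 11.94
  Case study 73 × 0.06 = 4.38
Sum = 70.1
70.1 is ≥ 52 and < 71 → Developing

Developing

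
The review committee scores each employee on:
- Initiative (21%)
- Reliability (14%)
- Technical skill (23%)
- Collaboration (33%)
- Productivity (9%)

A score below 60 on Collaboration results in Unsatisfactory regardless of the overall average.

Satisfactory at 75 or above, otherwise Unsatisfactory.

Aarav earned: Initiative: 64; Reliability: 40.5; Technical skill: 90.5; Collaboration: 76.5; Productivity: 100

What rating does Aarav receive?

Unsatisfactory

Collaboration score 76.5 ≥ 60: minimum met.
Weighted total:
  Initiative 64 × 0.21 = 13.44
  Reliability 40.5 × 0.14 = 5.67
  Technical skill 90.5 × 0.23 = 20.815
  Collaboration 76.5 × 0.33 = 25.245
  Productivity 100 × 0.09 = 9
Sum = 74.17
74.17 < 75 → Unsatisfactory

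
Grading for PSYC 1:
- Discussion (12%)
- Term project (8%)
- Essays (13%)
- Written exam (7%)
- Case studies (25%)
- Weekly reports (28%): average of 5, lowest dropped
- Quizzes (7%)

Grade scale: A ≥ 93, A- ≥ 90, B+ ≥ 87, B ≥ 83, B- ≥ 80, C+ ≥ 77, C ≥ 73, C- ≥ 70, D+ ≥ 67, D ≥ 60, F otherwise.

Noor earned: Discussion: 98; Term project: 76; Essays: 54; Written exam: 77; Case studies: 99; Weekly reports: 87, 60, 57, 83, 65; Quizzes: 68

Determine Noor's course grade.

B-

Weekly reports: drop 57 → average of remaining 4 = 295/4 = 73.75
Weighted total:
  Discussion 98 × 0.12 = 11.76
  Term project 76 × 0.08 = 6.08
  Essays 54 × 0.13 = 7.02
  Written exam 77 × 0.07 = 5.39
  Case studies 99 × 0.25 = 24.75
  Weekly reports 73.75 × 0.28 = 20.65
  Quizzes 68 × 0.07 = 4.76
Sum = 80.41
80.41 is ≥ 80 and < 83 → B-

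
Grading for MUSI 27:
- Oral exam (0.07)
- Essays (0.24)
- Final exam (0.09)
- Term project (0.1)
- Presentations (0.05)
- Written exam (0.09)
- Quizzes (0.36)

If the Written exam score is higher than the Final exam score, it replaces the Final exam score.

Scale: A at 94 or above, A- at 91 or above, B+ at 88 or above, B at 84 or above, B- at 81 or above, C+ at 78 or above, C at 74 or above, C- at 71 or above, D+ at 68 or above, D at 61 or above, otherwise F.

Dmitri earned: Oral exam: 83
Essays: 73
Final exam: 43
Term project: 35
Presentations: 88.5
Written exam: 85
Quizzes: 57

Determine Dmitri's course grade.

D

Written exam (85) > Final exam (43), so Final exam counts as 85.
Weighted total:
  Oral exam 83 × 0.07 = 5.81
  Essays 73 × 0.24 = 17.52
  Final exam 85 × 0.09 = 7.65
  Term project 35 × 0.1 = 3.5
  Presentations 88.5 × 0.05 = 4.425
  Written exam 85 × 0.09 = 7.65
  Quizzes 57 × 0.36 = 20.52
Sum = 67.075
67.075 is ≥ 61 and < 68 → D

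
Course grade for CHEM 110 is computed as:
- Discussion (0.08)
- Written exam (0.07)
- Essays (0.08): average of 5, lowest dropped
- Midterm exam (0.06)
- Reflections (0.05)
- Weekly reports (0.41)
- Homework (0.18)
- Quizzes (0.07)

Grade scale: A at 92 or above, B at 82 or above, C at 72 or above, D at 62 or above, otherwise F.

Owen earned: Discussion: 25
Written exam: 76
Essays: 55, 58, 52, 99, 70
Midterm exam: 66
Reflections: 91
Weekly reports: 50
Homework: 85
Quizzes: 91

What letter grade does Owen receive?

Essays: drop 52 → average of remaining 4 = 282/4 = 70.5
Weighted total:
  Discussion 25 × 0.08 = 2
  Written exam 76 × 0.07 = 5.32
  Essays 70.5 × 0.08 = 5.64
  Midterm exam 66 × 0.06 = 3.96
  Reflections 91 × 0.05 = 4.55
  Weekly reports 50 × 0.41 = 20.5
  Homework 85 × 0.18 = 15.3
  Quizzes 91 × 0.07 = 6.37
Sum = 63.64
63.64 is ≥ 62 and < 72 → D

D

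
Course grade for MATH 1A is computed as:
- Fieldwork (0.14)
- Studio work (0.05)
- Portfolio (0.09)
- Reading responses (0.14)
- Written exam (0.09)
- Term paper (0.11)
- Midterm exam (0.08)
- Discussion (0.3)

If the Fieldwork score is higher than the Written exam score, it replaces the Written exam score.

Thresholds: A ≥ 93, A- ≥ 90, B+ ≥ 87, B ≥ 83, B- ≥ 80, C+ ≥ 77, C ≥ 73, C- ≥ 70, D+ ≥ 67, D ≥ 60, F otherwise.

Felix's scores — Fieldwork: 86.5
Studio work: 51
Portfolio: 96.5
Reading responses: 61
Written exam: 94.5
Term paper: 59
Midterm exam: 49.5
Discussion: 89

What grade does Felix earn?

Fieldwork (86.5) ≤ Written exam (94.5), so Written exam stays at 94.5.
Weighted total:
  Fieldwork 86.5 × 0.14 = 12.11
  Studio work 51 × 0.05 = 2.55
  Portfolio 96.5 × 0.09 = 8.685
  Reading responses 61 × 0.14 = 8.54
  Written exam 94.5 × 0.09 = 8.505
  Term paper 59 × 0.11 = 6.49
  Midterm exam 49.5 × 0.08 = 3.96
  Discussion 89 × 0.3 = 26.7
Sum = 77.54
77.54 is ≥ 77 and < 80 → C+

C+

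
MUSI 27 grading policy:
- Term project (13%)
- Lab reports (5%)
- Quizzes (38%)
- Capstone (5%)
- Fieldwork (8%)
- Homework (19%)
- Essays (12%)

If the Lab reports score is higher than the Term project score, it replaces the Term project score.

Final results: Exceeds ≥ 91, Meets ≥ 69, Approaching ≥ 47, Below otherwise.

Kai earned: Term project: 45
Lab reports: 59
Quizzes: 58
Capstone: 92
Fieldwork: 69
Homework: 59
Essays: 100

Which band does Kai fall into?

Approaching

Lab reports (59) > Term project (45), so Term project counts as 59.
Weighted total:
  Term project 59 × 0.13 = 7.67
  Lab reports 59 × 0.05 = 2.95
  Quizzes 58 × 0.38 = 22.04
  Capstone 92 × 0.05 = 4.6
  Fieldwork 69 × 0.08 = 5.52
  Homework 59 × 0.19 = 11.21
  Essays 100 × 0.12 = 12
Sum = 65.99
65.99 is ≥ 47 and < 69 → Approaching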